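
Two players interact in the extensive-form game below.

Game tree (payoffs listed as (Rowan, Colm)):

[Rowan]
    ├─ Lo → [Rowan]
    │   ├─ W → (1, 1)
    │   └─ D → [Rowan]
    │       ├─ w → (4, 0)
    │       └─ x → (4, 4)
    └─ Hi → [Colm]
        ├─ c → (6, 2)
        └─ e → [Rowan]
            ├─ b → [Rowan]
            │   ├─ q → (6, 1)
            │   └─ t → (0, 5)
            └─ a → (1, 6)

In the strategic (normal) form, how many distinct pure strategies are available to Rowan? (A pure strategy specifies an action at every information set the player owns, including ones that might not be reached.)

Rowan owns the root with actions {Lo, Hi} — two choices.
Rowan owns the node after Lo with actions {W, D} — two choices.
Rowan owns the node after Lo-D with actions {w, x} — two choices.
Rowan owns the node after Hi-e with actions {b, a} — two choices.
Rowan owns the node after Hi-e-b with actions {q, t} — two choices.
A pure strategy fixes one action at each information set independently, so the count is the product 2 × 2 × 2 × 2 × 2 = 32.

32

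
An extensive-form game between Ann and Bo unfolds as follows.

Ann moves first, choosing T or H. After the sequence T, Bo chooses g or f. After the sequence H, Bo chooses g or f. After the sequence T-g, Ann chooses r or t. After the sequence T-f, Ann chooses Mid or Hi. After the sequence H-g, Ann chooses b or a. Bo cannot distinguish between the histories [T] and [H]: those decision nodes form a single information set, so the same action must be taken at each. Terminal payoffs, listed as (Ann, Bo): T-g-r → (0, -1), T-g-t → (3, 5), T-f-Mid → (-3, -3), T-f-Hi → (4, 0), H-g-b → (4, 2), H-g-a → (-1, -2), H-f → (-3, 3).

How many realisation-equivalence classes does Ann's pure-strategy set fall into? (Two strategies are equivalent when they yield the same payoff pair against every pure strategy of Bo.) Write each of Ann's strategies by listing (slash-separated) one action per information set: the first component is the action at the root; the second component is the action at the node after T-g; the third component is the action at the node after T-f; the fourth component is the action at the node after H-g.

6

Ann has 16 pure strategies: T/r/Mid/b, T/r/Mid/a, T/r/Hi/b, T/r/Hi/a, T/t/Mid/b, T/t/Mid/a, T/t/Hi/b, T/t/Hi/a, H/r/Mid/b, H/r/Mid/a, H/r/Hi/b, H/r/Hi/a, H/t/Mid/b, H/t/Mid/a, H/t/Hi/b, H/t/Hi/a. Columns: g, f.
{T/r/Mid/b, T/r/Mid/a} → row (0,-1) (-3,-3)
{T/r/Hi/b, T/r/Hi/a} → row (0,-1) (4,0)
{T/t/Mid/b, T/t/Mid/a} → row (3,5) (-3,-3)
{T/t/Hi/b, T/t/Hi/a} → row (3,5) (4,0)
{H/r/Mid/b, H/r/Hi/b, H/t/Mid/b, H/t/Hi/b} → row (4,2) (-3,3)
{H/r/Mid/a, H/r/Hi/a, H/t/Mid/a, H/t/Hi/a} → row (-1,-2) (-3,3)
That's 6 distinct rows out of 16 strategies.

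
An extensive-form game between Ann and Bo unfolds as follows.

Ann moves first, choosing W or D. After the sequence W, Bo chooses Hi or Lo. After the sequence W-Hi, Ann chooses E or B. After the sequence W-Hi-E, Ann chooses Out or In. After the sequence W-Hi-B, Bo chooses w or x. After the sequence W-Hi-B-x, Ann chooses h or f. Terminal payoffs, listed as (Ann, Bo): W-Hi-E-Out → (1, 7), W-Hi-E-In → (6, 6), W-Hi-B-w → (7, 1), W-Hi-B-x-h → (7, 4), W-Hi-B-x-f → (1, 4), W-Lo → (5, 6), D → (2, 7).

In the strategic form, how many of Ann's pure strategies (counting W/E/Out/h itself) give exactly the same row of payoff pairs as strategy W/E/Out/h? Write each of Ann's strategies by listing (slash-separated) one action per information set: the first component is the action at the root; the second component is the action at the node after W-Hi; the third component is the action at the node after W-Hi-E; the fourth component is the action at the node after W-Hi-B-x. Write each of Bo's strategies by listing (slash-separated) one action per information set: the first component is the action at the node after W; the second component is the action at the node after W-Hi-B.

2

Row for W/E/Out/h (columns Hi/w, Hi/x, Lo/w, Lo/x): (1,7) (1,7) (5,6) (5,6).
Under W/E/Out/h, Ann's choice at the node after W-Hi-B-x can never be reached regardless of what Bo does, so varying those choices leaves every outcome unchanged.
Holding the reachable choices fixed and varying the unreachable one freely already gives 2 equivalent strategies.
No other strategy reproduces this row, so those 2 are the full class: W/E/Out/h, W/E/Out/f.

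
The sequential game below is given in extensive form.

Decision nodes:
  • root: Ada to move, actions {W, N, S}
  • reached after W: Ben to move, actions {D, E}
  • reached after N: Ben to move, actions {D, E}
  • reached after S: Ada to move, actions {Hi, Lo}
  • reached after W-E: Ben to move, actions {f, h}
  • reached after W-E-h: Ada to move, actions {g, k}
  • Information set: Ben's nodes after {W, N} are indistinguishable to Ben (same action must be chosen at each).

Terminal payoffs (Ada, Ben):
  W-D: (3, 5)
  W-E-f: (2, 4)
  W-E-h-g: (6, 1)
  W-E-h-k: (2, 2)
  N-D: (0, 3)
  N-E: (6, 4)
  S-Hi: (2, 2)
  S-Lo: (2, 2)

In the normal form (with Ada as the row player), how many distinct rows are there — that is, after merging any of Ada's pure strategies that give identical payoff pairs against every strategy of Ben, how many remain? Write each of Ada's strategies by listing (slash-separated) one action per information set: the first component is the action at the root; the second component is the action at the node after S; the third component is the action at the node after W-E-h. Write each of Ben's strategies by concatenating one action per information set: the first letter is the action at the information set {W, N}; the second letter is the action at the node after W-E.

Ada has 12 pure strategies: W/Hi/g, W/Hi/k, W/Lo/g, W/Lo/k, N/Hi/g, N/Hi/k, N/Lo/g, N/Lo/k, S/Hi/g, S/Hi/k, S/Lo/g, S/Lo/k. Columns: Df, Dh, Ef, Eh.
{W/Hi/g, W/Lo/g} → row (3,5) (3,5) (2,4) (6,1)
{W/Hi/k, W/Lo/k} → row (3,5) (3,5) (2,4) (2,2)
{N/Hi/g, N/Hi/k, N/Lo/g, N/Lo/k} → row (0,3) (0,3) (6,4) (6,4)
{S/Hi/g, S/Hi/k, S/Lo/g, S/Lo/k} → row (2,2) (2,2) (2,2) (2,2)
That's 4 distinct rows out of 12 strategies.

4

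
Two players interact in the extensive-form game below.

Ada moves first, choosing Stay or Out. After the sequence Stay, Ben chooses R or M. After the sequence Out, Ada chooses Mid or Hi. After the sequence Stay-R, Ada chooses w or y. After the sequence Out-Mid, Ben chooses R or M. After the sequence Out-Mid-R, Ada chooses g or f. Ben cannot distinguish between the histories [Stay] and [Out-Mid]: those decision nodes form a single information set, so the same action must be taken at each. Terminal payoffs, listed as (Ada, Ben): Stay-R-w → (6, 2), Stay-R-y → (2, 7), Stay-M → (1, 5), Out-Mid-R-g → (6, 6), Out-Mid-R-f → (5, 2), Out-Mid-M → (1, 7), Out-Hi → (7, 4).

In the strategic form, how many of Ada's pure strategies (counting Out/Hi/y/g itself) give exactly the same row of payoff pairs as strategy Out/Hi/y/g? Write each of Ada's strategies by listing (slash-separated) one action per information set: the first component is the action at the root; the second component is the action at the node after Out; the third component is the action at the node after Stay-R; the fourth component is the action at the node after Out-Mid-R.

4

Row for Out/Hi/y/g (columns R, M): (7,4) (7,4).
Under Out/Hi/y/g, Ada's choice at the node after Stay-R and at the node after Out-Mid-R can never be reached regardless of what Ben does, so varying those choices leaves every outcome unchanged.
Holding the reachable choices fixed and varying the unreachable ones freely already gives 2 × 2 = 4 equivalent strategies.
No other strategy reproduces this row, so those 4 are the full class: Out/Hi/w/g, Out/Hi/w/f, Out/Hi/y/g, Out/Hi/y/f.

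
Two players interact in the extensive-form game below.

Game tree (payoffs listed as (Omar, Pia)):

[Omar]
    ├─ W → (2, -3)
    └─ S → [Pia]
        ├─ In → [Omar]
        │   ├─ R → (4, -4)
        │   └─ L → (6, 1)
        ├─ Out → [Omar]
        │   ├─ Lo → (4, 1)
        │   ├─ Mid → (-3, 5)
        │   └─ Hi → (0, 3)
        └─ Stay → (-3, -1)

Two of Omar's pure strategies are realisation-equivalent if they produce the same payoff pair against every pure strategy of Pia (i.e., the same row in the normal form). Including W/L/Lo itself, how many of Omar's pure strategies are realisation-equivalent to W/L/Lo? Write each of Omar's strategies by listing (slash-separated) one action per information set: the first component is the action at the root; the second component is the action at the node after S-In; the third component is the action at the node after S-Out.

Row for W/L/Lo (columns In, Out, Stay): (2,-3) (2,-3) (2,-3).
Under W/L/Lo, Omar's choice at the node after S-In and at the node after S-Out can never be reached regardless of what Pia does, so varying those choices leaves every outcome unchanged.
Holding the reachable choices fixed and varying the unreachable ones freely already gives 2 × 3 = 6 equivalent strategies.
No other strategy reproduces this row, so those 6 are the full class: W/R/Lo, W/R/Mid, W/R/Hi, W/L/Lo, W/L/Mid, W/L/Hi.

6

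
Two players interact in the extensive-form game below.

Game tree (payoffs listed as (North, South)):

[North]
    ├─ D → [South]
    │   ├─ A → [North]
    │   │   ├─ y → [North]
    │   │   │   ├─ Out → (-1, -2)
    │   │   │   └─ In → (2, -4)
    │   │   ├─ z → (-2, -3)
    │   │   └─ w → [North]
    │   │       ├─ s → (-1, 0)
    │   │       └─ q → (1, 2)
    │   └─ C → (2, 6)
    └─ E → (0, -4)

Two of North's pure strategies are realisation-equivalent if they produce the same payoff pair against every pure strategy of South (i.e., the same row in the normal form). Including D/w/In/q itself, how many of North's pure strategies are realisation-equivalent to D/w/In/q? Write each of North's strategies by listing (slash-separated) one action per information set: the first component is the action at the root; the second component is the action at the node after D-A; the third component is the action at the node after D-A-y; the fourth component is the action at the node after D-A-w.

2

Row for D/w/In/q (columns A, C): (1,2) (2,6).
Under D/w/In/q, North's choice at the node after D-A-y can never be reached regardless of what South does, so varying those choices leaves every outcome unchanged.
Holding the reachable choices fixed and varying the unreachable one freely already gives 2 equivalent strategies.
No other strategy reproduces this row, so those 2 are the full class: D/w/Out/q, D/w/In/q.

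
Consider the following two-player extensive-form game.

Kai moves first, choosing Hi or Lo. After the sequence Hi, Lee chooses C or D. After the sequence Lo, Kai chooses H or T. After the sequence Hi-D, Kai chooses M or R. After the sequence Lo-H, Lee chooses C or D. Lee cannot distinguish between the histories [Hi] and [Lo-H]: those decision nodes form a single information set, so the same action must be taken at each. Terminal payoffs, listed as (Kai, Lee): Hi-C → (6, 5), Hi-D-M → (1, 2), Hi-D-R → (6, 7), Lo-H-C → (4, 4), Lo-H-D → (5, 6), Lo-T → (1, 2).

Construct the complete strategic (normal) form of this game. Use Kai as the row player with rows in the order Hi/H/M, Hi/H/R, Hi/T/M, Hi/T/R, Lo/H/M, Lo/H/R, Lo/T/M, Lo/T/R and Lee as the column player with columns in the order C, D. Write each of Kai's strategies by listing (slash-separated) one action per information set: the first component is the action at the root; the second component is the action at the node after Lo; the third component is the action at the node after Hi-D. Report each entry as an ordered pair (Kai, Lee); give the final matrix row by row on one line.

              C        D
Hi/H/M    (6,5)    (1,2)
Hi/H/R    (6,5)    (6,7)
Hi/T/M    (6,5)    (1,2)
Hi/T/R    (6,5)    (6,7)
Lo/H/M    (4,4)    (5,6)
Lo/H/R    (4,4)    (5,6)
Lo/T/M    (1,2)    (1,2)
Lo/T/R    (1,2)    (1,2)

Hi/H/M: (6,5) (1,2) | Hi/H/R: (6,5) (6,7) | Hi/T/M: (6,5) (1,2) | Hi/T/R: (6,5) (6,7) | Lo/H/M: (4,4) (5,6) | Lo/H/R: (4,4) (5,6) | Lo/T/M: (1,2) (1,2) | Lo/T/R: (1,2) (1,2)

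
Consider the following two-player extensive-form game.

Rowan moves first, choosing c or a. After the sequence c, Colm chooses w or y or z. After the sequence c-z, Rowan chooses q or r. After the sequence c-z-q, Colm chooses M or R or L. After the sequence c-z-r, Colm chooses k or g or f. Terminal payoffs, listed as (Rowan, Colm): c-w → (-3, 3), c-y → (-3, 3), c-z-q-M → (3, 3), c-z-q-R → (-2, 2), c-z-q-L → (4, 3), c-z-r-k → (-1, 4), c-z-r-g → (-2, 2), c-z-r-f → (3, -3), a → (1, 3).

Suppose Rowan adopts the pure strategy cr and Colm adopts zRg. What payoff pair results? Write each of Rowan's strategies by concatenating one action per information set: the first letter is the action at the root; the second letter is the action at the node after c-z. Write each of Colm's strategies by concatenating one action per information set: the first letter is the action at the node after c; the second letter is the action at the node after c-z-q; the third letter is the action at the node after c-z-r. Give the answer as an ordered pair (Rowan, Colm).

(-2, 2)

Trace the play path from the root:
  Rowan plays c
  Colm plays z at [c]
  Rowan plays r at [c-z]
  Colm plays g at [c-z-r]
→ terminal payoff (-2, 2).
(Colm's choice at the node after c-z-q is never reached on this path, so it doesn't affect the outcome.)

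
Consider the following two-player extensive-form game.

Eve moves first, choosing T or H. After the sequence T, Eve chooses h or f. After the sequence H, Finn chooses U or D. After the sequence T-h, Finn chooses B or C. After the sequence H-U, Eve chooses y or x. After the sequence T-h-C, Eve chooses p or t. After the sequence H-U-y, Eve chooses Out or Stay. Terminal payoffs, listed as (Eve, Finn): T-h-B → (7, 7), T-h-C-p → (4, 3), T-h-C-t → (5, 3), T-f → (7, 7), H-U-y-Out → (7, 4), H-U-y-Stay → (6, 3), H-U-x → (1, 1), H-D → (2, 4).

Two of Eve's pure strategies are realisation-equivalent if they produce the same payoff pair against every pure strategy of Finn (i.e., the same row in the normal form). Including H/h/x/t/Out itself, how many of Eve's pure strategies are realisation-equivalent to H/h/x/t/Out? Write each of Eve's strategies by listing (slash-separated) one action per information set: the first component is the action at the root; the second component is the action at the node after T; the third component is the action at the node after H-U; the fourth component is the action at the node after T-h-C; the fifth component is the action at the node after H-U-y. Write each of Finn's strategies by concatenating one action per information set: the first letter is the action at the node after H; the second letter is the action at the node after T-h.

Row for H/h/x/t/Out (columns UB, UC, DB, DC): (1,1) (1,1) (2,4) (2,4).
Under H/h/x/t/Out, Eve's choice at the node after T and at the node after T-h-C and at the node after H-U-y can never be reached regardless of what Finn does, so varying those choices leaves every outcome unchanged.
Holding the reachable choices fixed and varying the unreachable ones freely already gives 2 × 2 × 2 = 8 equivalent strategies.
No other strategy reproduces this row, so those 8 are the full class: H/h/x/p/Out, H/h/x/p/Stay, H/h/x/t/Out, H/h/x/t/Stay, H/f/x/p/Out, H/f/x/p/Stay, H/f/x/t/Out, H/f/x/t/Stay.

8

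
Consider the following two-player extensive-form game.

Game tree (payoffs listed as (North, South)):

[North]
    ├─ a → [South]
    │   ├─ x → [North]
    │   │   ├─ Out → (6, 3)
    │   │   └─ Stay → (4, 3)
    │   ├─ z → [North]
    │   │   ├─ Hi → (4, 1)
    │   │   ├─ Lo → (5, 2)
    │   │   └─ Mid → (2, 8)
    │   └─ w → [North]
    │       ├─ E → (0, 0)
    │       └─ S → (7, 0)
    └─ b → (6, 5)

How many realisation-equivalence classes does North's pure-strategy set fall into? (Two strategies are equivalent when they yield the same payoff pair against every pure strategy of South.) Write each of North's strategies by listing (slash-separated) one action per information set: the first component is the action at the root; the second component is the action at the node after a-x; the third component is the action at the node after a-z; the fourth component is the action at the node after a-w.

13

North has 24 pure strategies: a/Out/Hi/E, a/Out/Hi/S, a/Out/Lo/E, a/Out/Lo/S, a/Out/Mid/E, a/Out/Mid/S, a/Stay/Hi/E, a/Stay/Hi/S, a/Stay/Lo/E, a/Stay/Lo/S, a/Stay/Mid/E, a/Stay/Mid/S, b/Out/Hi/E, b/Out/Hi/S, b/Out/Lo/E, b/Out/Lo/S, b/Out/Mid/E, b/Out/Mid/S, b/Stay/Hi/E, b/Stay/Hi/S, b/Stay/Lo/E, b/Stay/Lo/S, b/Stay/Mid/E, b/Stay/Mid/S. Columns: x, z, w.
{a/Out/Hi/E} → row (6,3) (4,1) (0,0)
{a/Out/Hi/S} → row (6,3) (4,1) (7,0)
{a/Out/Lo/E} → row (6,3) (5,2) (0,0)
{a/Out/Lo/S} → row (6,3) (5,2) (7,0)
{a/Out/Mid/E} → row (6,3) (2,8) (0,0)
{a/Out/Mid/S} → row (6,3) (2,8) (7,0)
{a/Stay/Hi/E} → row (4,3) (4,1) (0,0)
{a/Stay/Hi/S} → row (4,3) (4,1) (7,0)
{a/Stay/Lo/E} → row (4,3) (5,2) (0,0)
{a/Stay/Lo/S} → row (4,3) (5,2) (7,0)
{a/Stay/Mid/E} → row (4,3) (2,8) (0,0)
{a/Stay/Mid/S} → row (4,3) (2,8) (7,0)
{b/Out/Hi/E, b/Out/Hi/S, b/Out/Lo/E, b/Out/Lo/S, b/Out/Mid/E, b/Out/Mid/S, b/Stay/Hi/E, b/Stay/Hi/S, b/Stay/Lo/E, b/Stay/Lo/S, b/Stay/Mid/E, b/Stay/Mid/S} → row (6,5) (6,5) (6,5)
That's 13 distinct rows out of 24 strategies.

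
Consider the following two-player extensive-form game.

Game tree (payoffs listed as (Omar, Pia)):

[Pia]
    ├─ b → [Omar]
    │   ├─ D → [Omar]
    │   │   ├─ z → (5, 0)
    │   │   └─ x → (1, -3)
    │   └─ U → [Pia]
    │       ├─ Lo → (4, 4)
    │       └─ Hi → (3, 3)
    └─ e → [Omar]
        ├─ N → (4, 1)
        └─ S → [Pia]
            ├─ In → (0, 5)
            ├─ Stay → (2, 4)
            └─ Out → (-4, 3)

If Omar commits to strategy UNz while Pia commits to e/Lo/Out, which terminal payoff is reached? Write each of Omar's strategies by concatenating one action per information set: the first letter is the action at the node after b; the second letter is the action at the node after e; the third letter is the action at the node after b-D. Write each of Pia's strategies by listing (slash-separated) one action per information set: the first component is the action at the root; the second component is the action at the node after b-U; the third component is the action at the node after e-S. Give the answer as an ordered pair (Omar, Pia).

(4, 1)

Trace the play path from the root:
  Pia plays e
  Omar plays N at [e]
→ terminal payoff (4, 1).
(Omar's choice at the node after b is never reached on this path, so it doesn't affect the outcome.)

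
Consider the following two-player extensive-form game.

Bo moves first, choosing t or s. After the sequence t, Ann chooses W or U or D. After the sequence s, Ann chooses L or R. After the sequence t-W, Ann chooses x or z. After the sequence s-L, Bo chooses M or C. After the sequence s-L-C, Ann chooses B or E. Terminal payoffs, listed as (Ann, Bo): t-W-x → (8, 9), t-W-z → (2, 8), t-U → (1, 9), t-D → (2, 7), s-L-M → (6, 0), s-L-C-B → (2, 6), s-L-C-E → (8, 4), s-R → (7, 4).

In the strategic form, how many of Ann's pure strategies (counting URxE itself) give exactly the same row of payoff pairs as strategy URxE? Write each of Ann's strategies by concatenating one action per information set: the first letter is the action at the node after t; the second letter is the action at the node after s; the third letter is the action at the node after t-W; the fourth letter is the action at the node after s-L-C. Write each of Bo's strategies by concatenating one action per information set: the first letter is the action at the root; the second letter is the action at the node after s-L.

4

Row for URxE (columns tM, tC, sM, sC): (1,9) (1,9) (7,4) (7,4).
Under URxE, Ann's choice at the node after t-W and at the node after s-L-C can never be reached regardless of what Bo does, so varying those choices leaves every outcome unchanged.
Holding the reachable choices fixed and varying the unreachable ones freely already gives 2 × 2 = 4 equivalent strategies.
No other strategy reproduces this row, so those 4 are the full class: URxB, URxE, URzB, URzE.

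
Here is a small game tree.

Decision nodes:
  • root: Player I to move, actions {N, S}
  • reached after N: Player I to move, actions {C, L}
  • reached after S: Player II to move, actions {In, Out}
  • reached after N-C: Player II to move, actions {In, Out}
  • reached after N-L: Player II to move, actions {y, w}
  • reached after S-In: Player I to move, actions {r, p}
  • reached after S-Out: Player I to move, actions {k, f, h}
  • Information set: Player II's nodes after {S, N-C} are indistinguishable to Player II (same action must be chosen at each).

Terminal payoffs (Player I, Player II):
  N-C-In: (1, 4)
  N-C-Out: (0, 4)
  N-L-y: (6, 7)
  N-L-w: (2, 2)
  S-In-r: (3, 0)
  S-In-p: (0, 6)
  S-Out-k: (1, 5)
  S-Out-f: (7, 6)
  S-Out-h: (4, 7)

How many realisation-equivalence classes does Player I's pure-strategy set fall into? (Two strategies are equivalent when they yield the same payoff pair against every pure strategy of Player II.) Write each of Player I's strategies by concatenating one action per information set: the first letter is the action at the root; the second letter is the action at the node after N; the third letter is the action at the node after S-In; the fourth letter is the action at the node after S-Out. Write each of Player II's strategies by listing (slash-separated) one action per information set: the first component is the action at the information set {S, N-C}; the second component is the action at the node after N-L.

8

Player I has 24 pure strategies: NCrk, NCrf, NCrh, NCpk, NCpf, NCph, NLrk, NLrf, NLrh, NLpk, NLpf, NLph, SCrk, SCrf, SCrh, SCpk, SCpf, SCph, SLrk, SLrf, SLrh, SLpk, SLpf, SLph. Columns: In/y, In/w, Out/y, Out/w.
{NCrk, NCrf, NCrh, NCpk, NCpf, NCph} → row (1,4) (1,4) (0,4) (0,4)
{NLrk, NLrf, NLrh, NLpk, NLpf, NLph} → row (6,7) (2,2) (6,7) (2,2)
{SCrk, SLrk} → row (3,0) (3,0) (1,5) (1,5)
{SCrf, SLrf} → row (3,0) (3,0) (7,6) (7,6)
{SCrh, SLrh} → row (3,0) (3,0) (4,7) (4,7)
{SCpk, SLpk} → row (0,6) (0,6) (1,5) (1,5)
{SCpf, SLpf} → row (0,6) (0,6) (7,6) (7,6)
{SCph, SLph} → row (0,6) (0,6) (4,7) (4,7)
That's 8 distinct rows out of 24 strategies.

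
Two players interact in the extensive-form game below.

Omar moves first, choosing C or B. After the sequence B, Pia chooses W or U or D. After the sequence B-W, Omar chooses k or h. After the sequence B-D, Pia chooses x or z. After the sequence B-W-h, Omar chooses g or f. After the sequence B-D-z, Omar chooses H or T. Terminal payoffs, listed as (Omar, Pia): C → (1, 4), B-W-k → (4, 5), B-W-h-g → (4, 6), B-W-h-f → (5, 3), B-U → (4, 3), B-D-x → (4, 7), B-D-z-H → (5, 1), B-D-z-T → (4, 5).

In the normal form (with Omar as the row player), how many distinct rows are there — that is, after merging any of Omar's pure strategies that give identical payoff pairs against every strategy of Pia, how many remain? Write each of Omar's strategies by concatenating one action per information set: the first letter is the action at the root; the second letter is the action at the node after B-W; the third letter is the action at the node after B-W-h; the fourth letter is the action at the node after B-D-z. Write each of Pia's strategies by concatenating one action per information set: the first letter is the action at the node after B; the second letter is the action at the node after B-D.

Omar has 16 pure strategies: CkgH, CkgT, CkfH, CkfT, ChgH, ChgT, ChfH, ChfT, BkgH, BkgT, BkfH, BkfT, BhgH, BhgT, BhfH, BhfT. Columns: Wx, Wz, Ux, Uz, Dx, Dz.
{CkgH, CkgT, CkfH, CkfT, ChgH, ChgT, ChfH, ChfT} → row (1,4) (1,4) (1,4) (1,4) (1,4) (1,4)
{BkgH, BkfH} → row (4,5) (4,5) (4,3) (4,3) (4,7) (5,1)
{BkgT, BkfT} → row (4,5) (4,5) (4,3) (4,3) (4,7) (4,5)
{BhgH} → row (4,6) (4,6) (4,3) (4,3) (4,7) (5,1)
{BhgT} → row (4,6) (4,6) (4,3) (4,3) (4,7) (4,5)
{BhfH} → row (5,3) (5,3) (4,3) (4,3) (4,7) (5,1)
{BhfT} → row (5,3) (5,3) (4,3) (4,3) (4,7) (4,5)
That's 7 distinct rows out of 16 strategies.

7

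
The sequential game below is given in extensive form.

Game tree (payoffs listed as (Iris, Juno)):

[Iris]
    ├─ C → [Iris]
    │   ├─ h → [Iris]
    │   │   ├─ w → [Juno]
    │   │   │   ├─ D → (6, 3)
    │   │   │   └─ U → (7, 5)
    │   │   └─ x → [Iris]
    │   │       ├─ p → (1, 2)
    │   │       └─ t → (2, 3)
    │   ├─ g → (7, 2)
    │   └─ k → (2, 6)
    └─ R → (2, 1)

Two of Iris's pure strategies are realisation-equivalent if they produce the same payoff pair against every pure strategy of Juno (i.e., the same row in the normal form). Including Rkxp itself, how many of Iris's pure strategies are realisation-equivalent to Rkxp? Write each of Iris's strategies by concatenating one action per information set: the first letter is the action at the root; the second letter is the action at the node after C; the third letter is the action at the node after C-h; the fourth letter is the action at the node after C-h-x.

12

Row for Rkxp (columns D, U): (2,1) (2,1).
Under Rkxp, Iris's choice at the node after C and at the node after C-h and at the node after C-h-x can never be reached regardless of what Juno does, so varying those choices leaves every outcome unchanged.
Holding the reachable choices fixed and varying the unreachable ones freely already gives 3 × 2 × 2 = 12 equivalent strategies.
No other strategy reproduces this row, so those 12 are the full class: Rhwp, Rhwt, Rhxp, Rhxt, Rgwp, Rgwt, Rgxp, Rgxt, Rkwp, Rkwt, Rkxp, Rkxt.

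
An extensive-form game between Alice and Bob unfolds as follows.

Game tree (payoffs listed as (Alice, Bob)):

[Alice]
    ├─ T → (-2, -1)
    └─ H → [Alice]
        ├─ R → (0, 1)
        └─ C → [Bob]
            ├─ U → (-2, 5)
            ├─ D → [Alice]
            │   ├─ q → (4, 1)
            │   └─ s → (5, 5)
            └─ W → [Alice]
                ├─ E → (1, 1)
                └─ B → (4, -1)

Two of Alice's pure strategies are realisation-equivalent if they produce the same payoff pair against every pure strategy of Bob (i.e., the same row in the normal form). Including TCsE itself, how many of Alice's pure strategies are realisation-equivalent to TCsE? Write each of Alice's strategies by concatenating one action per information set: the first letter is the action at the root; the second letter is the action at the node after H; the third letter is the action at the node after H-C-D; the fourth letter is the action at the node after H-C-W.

Row for TCsE (columns U, D, W): (-2,-1) (-2,-1) (-2,-1).
Under TCsE, Alice's choice at the node after H and at the node after H-C-D and at the node after H-C-W can never be reached regardless of what Bob does, so varying those choices leaves every outcome unchanged.
Holding the reachable choices fixed and varying the unreachable ones freely already gives 2 × 2 × 2 = 8 equivalent strategies.
No other strategy reproduces this row, so those 8 are the full class: TRqE, TRqB, TRsE, TRsB, TCqE, TCqB, TCsE, TCsB.

8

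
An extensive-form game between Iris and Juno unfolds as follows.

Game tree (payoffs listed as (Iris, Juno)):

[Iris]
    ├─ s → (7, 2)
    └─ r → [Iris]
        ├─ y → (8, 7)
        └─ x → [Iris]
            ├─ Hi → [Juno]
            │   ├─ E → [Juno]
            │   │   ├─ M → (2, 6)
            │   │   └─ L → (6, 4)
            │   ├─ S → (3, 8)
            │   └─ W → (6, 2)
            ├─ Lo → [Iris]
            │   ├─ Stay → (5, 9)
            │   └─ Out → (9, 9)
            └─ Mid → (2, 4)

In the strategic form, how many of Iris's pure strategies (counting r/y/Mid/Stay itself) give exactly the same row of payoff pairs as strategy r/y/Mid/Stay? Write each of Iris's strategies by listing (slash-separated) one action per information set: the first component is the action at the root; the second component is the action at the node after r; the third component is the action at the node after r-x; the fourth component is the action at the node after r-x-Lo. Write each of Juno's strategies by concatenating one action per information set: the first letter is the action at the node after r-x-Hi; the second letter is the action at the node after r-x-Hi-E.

Row for r/y/Mid/Stay (columns EM, EL, SM, SL, WM, WL): (8,7) (8,7) (8,7) (8,7) (8,7) (8,7).
Under r/y/Mid/Stay, Iris's choice at the node after r-x and at the node after r-x-Lo can never be reached regardless of what Juno does, so varying those choices leaves every outcome unchanged.
Holding the reachable choices fixed and varying the unreachable ones freely already gives 3 × 2 = 6 equivalent strategies.
No other strategy reproduces this row, so those 6 are the full class: r/y/Hi/Stay, r/y/Hi/Out, r/y/Lo/Stay, r/y/Lo/Out, r/y/Mid/Stay, r/y/Mid/Out.

6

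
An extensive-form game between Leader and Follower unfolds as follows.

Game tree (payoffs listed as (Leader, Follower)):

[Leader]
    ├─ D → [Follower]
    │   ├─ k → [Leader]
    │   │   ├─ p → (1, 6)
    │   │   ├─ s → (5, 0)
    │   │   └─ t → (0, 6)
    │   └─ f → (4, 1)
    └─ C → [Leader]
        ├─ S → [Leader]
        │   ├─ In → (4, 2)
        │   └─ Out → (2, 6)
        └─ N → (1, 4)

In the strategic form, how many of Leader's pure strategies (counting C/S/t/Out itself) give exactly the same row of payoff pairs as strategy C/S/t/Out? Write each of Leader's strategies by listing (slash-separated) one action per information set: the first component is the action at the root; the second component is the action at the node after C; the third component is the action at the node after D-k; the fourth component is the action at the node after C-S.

3

Row for C/S/t/Out (columns k, f): (2,6) (2,6).
Under C/S/t/Out, Leader's choice at the node after D-k can never be reached regardless of what Follower does, so varying those choices leaves every outcome unchanged.
Holding the reachable choices fixed and varying the unreachable one freely already gives 3 equivalent strategies.
No other strategy reproduces this row, so those 3 are the full class: C/S/p/Out, C/S/s/Out, C/S/t/Out.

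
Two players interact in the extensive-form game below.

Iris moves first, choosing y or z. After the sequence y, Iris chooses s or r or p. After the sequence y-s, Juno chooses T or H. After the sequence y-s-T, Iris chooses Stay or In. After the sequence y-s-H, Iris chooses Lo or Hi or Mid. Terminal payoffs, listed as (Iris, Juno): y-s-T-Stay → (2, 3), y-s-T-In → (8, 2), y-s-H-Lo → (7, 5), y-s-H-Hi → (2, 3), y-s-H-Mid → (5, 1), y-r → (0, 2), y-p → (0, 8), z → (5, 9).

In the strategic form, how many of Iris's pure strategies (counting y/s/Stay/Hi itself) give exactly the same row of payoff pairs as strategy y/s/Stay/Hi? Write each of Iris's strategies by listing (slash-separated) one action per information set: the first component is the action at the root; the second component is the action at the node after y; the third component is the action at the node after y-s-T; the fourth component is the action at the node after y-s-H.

1

Row for y/s/Stay/Hi (columns T, H): (2,3) (2,3).
Every one of Iris's information sets is on the play path for some reply by Juno when Iris follows y/s/Stay/Hi.
Changing the action at any of them therefore changes at least one column, so only y/s/Stay/Hi itself gives this row.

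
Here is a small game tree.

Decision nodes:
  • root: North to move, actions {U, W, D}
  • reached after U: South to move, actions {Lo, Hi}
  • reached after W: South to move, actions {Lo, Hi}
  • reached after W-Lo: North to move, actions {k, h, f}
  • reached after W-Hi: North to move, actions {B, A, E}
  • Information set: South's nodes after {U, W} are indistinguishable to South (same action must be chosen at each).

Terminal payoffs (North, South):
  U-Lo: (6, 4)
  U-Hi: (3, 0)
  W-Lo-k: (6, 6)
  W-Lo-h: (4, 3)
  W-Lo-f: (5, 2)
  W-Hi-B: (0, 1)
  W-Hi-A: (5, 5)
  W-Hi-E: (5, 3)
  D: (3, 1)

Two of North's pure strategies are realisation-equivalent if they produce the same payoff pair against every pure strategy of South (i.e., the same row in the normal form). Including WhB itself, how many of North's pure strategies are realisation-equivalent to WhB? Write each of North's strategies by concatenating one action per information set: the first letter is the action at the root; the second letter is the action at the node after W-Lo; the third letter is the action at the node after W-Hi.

1

Row for WhB (columns Lo, Hi): (4,3) (0,1).
Every one of North's information sets is on the play path for some reply by South when North follows WhB.
Changing the action at any of them therefore changes at least one column, so only WhB itself gives this row.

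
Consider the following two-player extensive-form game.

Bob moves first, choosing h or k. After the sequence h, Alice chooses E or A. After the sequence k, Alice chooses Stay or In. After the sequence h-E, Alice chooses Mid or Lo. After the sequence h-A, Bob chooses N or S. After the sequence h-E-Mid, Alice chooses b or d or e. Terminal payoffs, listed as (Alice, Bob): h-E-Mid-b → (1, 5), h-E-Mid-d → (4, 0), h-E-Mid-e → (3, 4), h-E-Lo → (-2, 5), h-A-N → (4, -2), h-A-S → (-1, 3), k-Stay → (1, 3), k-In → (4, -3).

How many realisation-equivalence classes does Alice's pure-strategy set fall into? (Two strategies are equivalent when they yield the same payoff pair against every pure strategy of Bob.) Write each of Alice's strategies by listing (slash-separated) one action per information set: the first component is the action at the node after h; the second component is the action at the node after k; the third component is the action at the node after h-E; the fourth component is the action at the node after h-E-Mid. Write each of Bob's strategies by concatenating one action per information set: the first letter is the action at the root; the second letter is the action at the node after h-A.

10

Alice has 24 pure strategies: E/Stay/Mid/b, E/Stay/Mid/d, E/Stay/Mid/e, E/Stay/Lo/b, E/Stay/Lo/d, E/Stay/Lo/e, E/In/Mid/b, E/In/Mid/d, E/In/Mid/e, E/In/Lo/b, E/In/Lo/d, E/In/Lo/e, A/Stay/Mid/b, A/Stay/Mid/d, A/Stay/Mid/e, A/Stay/Lo/b, A/Stay/Lo/d, A/Stay/Lo/e, A/In/Mid/b, A/In/Mid/d, A/In/Mid/e, A/In/Lo/b, A/In/Lo/d, A/In/Lo/e. Columns: hN, hS, kN, kS.
{E/Stay/Mid/b} → row (1,5) (1,5) (1,3) (1,3)
{E/Stay/Mid/d} → row (4,0) (4,0) (1,3) (1,3)
{E/Stay/Mid/e} → row (3,4) (3,4) (1,3) (1,3)
{E/Stay/Lo/b, E/Stay/Lo/d, E/Stay/Lo/e} → row (-2,5) (-2,5) (1,3) (1,3)
{E/In/Mid/b} → row (1,5) (1,5) (4,-3) (4,-3)
{E/In/Mid/d} → row (4,0) (4,0) (4,-3) (4,-3)
{E/In/Mid/e} → row (3,4) (3,4) (4,-3) (4,-3)
{E/In/Lo/b, E/In/Lo/d, E/In/Lo/e} → row (-2,5) (-2,5) (4,-3) (4,-3)
{A/Stay/Mid/b, A/Stay/Mid/d, A/Stay/Mid/e, A/Stay/Lo/b, A/Stay/Lo/d, A/Stay/Lo/e} → row (4,-2) (-1,3) (1,3) (1,3)
{A/In/Mid/b, A/In/Mid/d, A/In/Mid/e, A/In/Lo/b, A/In/Lo/d, A/In/Lo/e} → row (4,-2) (-1,3) (4,-3) (4,-3)
That's 10 distinct rows out of 24 strategies.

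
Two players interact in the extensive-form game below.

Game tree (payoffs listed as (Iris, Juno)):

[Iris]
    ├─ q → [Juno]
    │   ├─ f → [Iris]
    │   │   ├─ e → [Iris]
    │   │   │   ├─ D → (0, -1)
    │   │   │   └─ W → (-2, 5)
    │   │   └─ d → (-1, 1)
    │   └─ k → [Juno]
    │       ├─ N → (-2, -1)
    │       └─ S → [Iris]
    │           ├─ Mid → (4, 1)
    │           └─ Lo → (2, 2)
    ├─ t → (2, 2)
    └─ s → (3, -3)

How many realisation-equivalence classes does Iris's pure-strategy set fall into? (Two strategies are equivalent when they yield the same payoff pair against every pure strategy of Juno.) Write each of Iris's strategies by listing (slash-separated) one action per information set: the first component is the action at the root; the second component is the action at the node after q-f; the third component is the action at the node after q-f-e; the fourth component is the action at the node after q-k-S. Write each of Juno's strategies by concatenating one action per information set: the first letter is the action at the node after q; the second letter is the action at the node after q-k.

8

Iris has 24 pure strategies: q/e/D/Mid, q/e/D/Lo, q/e/W/Mid, q/e/W/Lo, q/d/D/Mid, q/d/D/Lo, q/d/W/Mid, q/d/W/Lo, t/e/D/Mid, t/e/D/Lo, t/e/W/Mid, t/e/W/Lo, t/d/D/Mid, t/d/D/Lo, t/d/W/Mid, t/d/W/Lo, s/e/D/Mid, s/e/D/Lo, s/e/W/Mid, s/e/W/Lo, s/d/D/Mid, s/d/D/Lo, s/d/W/Mid, s/d/W/Lo. Columns: fN, fS, kN, kS.
{q/e/D/Mid} → row (0,-1) (0,-1) (-2,-1) (4,1)
{q/e/D/Lo} → row (0,-1) (0,-1) (-2,-1) (2,2)
{q/e/W/Mid} → row (-2,5) (-2,5) (-2,-1) (4,1)
{q/e/W/Lo} → row (-2,5) (-2,5) (-2,-1) (2,2)
{q/d/D/Mid, q/d/W/Mid} → row (-1,1) (-1,1) (-2,-1) (4,1)
{q/d/D/Lo, q/d/W/Lo} → row (-1,1) (-1,1) (-2,-1) (2,2)
{t/e/D/Mid, t/e/D/Lo, t/e/W/Mid, t/e/W/Lo, t/d/D/Mid, t/d/D/Lo, t/d/W/Mid, t/d/W/Lo} → row (2,2) (2,2) (2,2) (2,2)
{s/e/D/Mid, s/e/D/Lo, s/e/W/Mid, s/e/W/Lo, s/d/D/Mid, s/d/D/Lo, s/d/W/Mid, s/d/W/Lo} → row (3,-3) (3,-3) (3,-3) (3,-3)
That's 8 distinct rows out of 24 strategies.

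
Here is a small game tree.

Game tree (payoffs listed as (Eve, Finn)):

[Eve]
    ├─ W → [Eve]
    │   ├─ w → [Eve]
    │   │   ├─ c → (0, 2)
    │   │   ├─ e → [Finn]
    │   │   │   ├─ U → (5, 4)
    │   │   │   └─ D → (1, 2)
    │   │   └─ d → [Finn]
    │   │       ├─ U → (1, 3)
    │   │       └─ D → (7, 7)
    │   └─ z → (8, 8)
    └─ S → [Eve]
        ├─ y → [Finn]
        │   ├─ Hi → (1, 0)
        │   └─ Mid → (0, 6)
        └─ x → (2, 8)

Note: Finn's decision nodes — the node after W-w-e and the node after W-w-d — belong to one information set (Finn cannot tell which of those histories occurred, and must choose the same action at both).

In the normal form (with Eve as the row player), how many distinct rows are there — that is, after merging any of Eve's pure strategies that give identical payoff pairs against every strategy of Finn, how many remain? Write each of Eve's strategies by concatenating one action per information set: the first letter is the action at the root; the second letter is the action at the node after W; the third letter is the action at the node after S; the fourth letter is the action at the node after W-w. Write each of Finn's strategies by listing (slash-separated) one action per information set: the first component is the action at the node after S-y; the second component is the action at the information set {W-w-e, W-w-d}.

Eve has 24 pure strategies: Wwyc, Wwye, Wwyd, Wwxc, Wwxe, Wwxd, Wzyc, Wzye, Wzyd, Wzxc, Wzxe, Wzxd, Swyc, Swye, Swyd, Swxc, Swxe, Swxd, Szyc, Szye, Szyd, Szxc, Szxe, Szxd. Columns: Hi/U, Hi/D, Mid/U, Mid/D.
{Wwyc, Wwxc} → row (0,2) (0,2) (0,2) (0,2)
{Wwye, Wwxe} → row (5,4) (1,2) (5,4) (1,2)
{Wwyd, Wwxd} → row (1,3) (7,7) (1,3) (7,7)
{Wzyc, Wzye, Wzyd, Wzxc, Wzxe, Wzxd} → row (8,8) (8,8) (8,8) (8,8)
{Swyc, Swye, Swyd, Szyc, Szye, Szyd} → row (1,0) (1,0) (0,6) (0,6)
{Swxc, Swxe, Swxd, Szxc, Szxe, Szxd} → row (2,8) (2,8) (2,8) (2,8)
That's 6 distinct rows out of 24 strategies.

6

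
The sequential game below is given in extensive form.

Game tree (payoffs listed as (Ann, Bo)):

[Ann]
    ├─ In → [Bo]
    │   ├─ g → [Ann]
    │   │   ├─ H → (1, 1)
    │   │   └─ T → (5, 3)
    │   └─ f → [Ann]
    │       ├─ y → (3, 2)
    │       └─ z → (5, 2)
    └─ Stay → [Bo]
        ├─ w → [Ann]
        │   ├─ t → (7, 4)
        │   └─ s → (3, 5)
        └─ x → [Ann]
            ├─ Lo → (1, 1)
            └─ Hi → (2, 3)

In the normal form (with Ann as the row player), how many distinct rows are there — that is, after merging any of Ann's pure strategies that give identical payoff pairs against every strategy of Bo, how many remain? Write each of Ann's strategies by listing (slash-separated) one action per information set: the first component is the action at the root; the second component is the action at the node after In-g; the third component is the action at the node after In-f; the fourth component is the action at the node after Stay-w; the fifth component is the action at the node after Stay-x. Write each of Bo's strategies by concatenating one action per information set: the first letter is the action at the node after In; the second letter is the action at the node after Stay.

Ann has 32 pure strategies: In/H/y/t/Lo, In/H/y/t/Hi, In/H/y/s/Lo, In/H/y/s/Hi, In/H/z/t/Lo, In/H/z/t/Hi, In/H/z/s/Lo, In/H/z/s/Hi, In/T/y/t/Lo, In/T/y/t/Hi, In/T/y/s/Lo, In/T/y/s/Hi, In/T/z/t/Lo, In/T/z/t/Hi, In/T/z/s/Lo, In/T/z/s/Hi, Stay/H/y/t/Lo, Stay/H/y/t/Hi, Stay/H/y/s/Lo, Stay/H/y/s/Hi, Stay/H/z/t/Lo, Stay/H/z/t/Hi, Stay/H/z/s/Lo, Stay/H/z/s/Hi, Stay/T/y/t/Lo, Stay/T/y/t/Hi, Stay/T/y/s/Lo, Stay/T/y/s/Hi, Stay/T/z/t/Lo, Stay/T/z/t/Hi, Stay/T/z/s/Lo, Stay/T/z/s/Hi. Columns: gw, gx, fw, fx.
{In/H/y/t/Lo, In/H/y/t/Hi, In/H/y/s/Lo, In/H/y/s/Hi} → row (1,1) (1,1) (3,2) (3,2)
{In/H/z/t/Lo, In/H/z/t/Hi, In/H/z/s/Lo, In/H/z/s/Hi} → row (1,1) (1,1) (5,2) (5,2)
{In/T/y/t/Lo, In/T/y/t/Hi, In/T/y/s/Lo, In/T/y/s/Hi} → row (5,3) (5,3) (3,2) (3,2)
{In/T/z/t/Lo, In/T/z/t/Hi, In/T/z/s/Lo, In/T/z/s/Hi} → row (5,3) (5,3) (5,2) (5,2)
{Stay/H/y/t/Lo, Stay/H/z/t/Lo, Stay/T/y/t/Lo, Stay/T/z/t/Lo} → row (7,4) (1,1) (7,4) (1,1)
{Stay/H/y/t/Hi, Stay/H/z/t/Hi, Stay/T/y/t/Hi, Stay/T/z/t/Hi} → row (7,4) (2,3) (7,4) (2,3)
{Stay/H/y/s/Lo, Stay/H/z/s/Lo, Stay/T/y/s/Lo, Stay/T/z/s/Lo} → row (3,5) (1,1) (3,5) (1,1)
{Stay/H/y/s/Hi, Stay/H/z/s/Hi, Stay/T/y/s/Hi, Stay/T/z/s/Hi} → row (3,5) (2,3) (3,5) (2,3)
That's 8 distinct rows out of 32 strategies.

8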